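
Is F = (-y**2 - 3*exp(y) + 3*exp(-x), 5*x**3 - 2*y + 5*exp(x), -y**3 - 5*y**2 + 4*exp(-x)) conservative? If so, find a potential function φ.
No, ∇×F = (y*(-3*y - 10), 4*exp(-x), 15*x**2 + 2*y + 5*exp(x) + 3*exp(y)) ≠ 0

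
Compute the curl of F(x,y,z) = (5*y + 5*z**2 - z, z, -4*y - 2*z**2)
(-5, 10*z - 1, -5)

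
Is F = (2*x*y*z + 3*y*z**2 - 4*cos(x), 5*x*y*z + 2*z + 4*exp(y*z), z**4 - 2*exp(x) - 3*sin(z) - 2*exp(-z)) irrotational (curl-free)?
No, ∇×F = (-5*x*y - 4*y*exp(y*z) - 2, 2*x*y + 6*y*z + 2*exp(x), z*(-2*x + 5*y - 3*z))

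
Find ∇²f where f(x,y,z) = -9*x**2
-18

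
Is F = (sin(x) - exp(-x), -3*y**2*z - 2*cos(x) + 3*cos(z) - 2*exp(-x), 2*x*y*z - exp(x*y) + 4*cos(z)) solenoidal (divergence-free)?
No, ∇·F = 2*x*y - 6*y*z - 4*sin(z) + cos(x) + exp(-x)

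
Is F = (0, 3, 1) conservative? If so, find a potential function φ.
Yes, F is conservative. φ = 3*y + z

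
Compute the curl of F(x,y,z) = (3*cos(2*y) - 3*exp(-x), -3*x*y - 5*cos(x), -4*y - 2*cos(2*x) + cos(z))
(-4, -4*sin(2*x), -3*y + 5*sin(x) + 6*sin(2*y))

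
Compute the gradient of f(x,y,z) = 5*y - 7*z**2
(0, 5, -14*z)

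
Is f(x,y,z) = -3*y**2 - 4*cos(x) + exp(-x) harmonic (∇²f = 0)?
No, ∇²f = 4*cos(x) - 6 + exp(-x)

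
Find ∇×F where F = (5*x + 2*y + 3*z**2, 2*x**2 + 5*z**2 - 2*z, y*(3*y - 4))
(6*y - 10*z - 2, 6*z, 4*x - 2)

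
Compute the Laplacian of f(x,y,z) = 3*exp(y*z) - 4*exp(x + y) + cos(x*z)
-x**2*cos(x*z) + 3*y**2*exp(y*z) + 3*z**2*exp(y*z) - z**2*cos(x*z) - 8*exp(x + y)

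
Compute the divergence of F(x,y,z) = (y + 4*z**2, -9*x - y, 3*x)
-1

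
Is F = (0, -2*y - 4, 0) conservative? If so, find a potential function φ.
Yes, F is conservative. φ = y*(-y - 4)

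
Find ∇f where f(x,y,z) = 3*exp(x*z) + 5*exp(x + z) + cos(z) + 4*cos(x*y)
(-4*y*sin(x*y) + 3*z*exp(x*z) + 5*exp(x + z), -4*x*sin(x*y), 3*x*exp(x*z) + 5*exp(x + z) - sin(z))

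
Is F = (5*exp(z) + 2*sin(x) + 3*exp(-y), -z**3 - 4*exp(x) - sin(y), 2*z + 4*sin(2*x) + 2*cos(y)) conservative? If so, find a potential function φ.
No, ∇×F = (3*z**2 - 2*sin(y), 5*exp(z) - 8*cos(2*x), -4*exp(x) + 3*exp(-y)) ≠ 0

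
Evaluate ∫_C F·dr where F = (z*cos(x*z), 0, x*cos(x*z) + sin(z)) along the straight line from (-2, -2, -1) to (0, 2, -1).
-sin(2)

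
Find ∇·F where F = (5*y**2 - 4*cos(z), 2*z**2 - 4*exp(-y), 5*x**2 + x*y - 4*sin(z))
-4*cos(z) + 4*exp(-y)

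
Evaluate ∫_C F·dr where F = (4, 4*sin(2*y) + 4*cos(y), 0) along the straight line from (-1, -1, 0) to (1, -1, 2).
8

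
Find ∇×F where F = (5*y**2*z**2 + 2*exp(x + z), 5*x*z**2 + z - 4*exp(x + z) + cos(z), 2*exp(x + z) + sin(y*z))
(-10*x*z + z*cos(y*z) + 4*exp(x + z) + sin(z) - 1, 10*y**2*z, -10*y*z**2 + 5*z**2 - 4*exp(x + z))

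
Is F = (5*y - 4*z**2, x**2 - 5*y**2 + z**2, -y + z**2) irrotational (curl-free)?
No, ∇×F = (-2*z - 1, -8*z, 2*x - 5)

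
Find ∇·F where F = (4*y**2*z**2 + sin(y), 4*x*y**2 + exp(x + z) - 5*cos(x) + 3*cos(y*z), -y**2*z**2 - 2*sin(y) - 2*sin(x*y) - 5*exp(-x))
8*x*y - 2*y**2*z - 3*z*sin(y*z)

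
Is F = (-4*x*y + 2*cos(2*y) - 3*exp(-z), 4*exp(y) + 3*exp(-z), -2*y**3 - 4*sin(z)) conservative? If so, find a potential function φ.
No, ∇×F = (-6*y**2 + 3*exp(-z), 3*exp(-z), 4*x + 4*sin(2*y)) ≠ 0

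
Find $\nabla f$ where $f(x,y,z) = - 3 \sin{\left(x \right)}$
(-3*cos(x), 0, 0)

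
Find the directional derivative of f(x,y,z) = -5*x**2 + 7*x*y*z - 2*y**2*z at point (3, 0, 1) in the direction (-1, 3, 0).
93*sqrt(10)/10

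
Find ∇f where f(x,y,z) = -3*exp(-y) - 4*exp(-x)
(4*exp(-x), 3*exp(-y), 0)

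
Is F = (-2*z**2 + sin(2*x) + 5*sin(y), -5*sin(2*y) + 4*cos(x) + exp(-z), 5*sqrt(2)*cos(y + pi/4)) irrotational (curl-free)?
No, ∇×F = (-5*sqrt(2)*sin(y + pi/4) + exp(-z), -4*z, -4*sin(x) - 5*cos(y))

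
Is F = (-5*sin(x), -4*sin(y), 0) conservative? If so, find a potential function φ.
Yes, F is conservative. φ = 5*cos(x) + 4*cos(y)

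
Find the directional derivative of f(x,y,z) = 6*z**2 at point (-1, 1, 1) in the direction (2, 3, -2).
-24*sqrt(17)/17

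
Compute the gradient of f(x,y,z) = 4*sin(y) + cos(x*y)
(-y*sin(x*y), -x*sin(x*y) + 4*cos(y), 0)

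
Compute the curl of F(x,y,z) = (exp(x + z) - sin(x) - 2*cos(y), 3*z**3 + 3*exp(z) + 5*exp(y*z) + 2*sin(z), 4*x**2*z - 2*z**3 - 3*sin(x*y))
(-3*x*cos(x*y) - 5*y*exp(y*z) - 9*z**2 - 3*exp(z) - 2*cos(z), -8*x*z + 3*y*cos(x*y) + exp(x + z), -2*sin(y))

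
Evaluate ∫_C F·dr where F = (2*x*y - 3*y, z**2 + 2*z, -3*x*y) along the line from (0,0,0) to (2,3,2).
-3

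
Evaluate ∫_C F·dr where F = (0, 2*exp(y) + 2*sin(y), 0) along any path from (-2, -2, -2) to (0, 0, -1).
2*cos(2) - 2*exp(-2)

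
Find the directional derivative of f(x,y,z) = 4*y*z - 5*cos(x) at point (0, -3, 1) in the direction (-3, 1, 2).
-10*sqrt(14)/7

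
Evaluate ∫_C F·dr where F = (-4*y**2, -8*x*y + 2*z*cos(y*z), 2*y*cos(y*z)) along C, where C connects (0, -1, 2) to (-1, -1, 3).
-2*sin(3) + 2*sin(2) + 4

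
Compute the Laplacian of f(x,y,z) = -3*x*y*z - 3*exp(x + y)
-6*exp(x + y)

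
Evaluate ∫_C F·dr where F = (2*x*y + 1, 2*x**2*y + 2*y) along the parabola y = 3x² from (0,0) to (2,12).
554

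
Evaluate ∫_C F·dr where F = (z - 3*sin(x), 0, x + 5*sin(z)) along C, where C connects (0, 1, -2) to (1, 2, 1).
5*cos(2) - 2 - 2*cos(1)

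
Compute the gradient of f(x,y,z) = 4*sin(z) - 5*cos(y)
(0, 5*sin(y), 4*cos(z))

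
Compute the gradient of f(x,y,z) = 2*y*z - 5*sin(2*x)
(-10*cos(2*x), 2*z, 2*y)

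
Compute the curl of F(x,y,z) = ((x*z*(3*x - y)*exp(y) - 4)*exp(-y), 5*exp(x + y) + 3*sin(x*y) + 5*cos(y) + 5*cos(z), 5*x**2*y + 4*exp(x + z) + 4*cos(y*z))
(5*x**2 - 4*z*sin(y*z) + 5*sin(z), -10*x*y + x*(3*x - y) - 4*exp(x + z), x*z + 3*y*cos(x*y) + 5*exp(x + y) - 4*exp(-y))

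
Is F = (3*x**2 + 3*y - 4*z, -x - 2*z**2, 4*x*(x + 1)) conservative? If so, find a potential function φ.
No, ∇×F = (4*z, -8*x - 8, -4) ≠ 0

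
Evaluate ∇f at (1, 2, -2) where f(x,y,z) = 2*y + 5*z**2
(0, 2, -20)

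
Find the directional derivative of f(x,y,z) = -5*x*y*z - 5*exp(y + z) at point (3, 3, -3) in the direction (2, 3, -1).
130*sqrt(14)/7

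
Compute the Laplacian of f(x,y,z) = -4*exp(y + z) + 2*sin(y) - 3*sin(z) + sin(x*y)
-x**2*sin(x*y) - y**2*sin(x*y) - 8*exp(y + z) - 2*sin(y) + 3*sin(z)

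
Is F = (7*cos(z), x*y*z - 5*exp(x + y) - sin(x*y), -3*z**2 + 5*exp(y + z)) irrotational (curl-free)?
No, ∇×F = (-x*y + 5*exp(y + z), -7*sin(z), y*z - y*cos(x*y) - 5*exp(x + y))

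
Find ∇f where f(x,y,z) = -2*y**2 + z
(0, -4*y, 1)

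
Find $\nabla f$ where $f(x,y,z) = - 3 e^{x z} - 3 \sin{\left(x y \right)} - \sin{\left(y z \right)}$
(-3*y*cos(x*y) - 3*z*exp(x*z), -3*x*cos(x*y) - z*cos(y*z), -3*x*exp(x*z) - y*cos(y*z))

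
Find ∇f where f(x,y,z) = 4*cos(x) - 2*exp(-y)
(-4*sin(x), 2*exp(-y), 0)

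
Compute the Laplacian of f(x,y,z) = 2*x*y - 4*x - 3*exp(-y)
-3*exp(-y)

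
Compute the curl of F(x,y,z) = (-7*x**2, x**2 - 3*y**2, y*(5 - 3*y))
(5 - 6*y, 0, 2*x)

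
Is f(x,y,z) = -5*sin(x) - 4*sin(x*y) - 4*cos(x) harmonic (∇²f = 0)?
No, ∇²f = 4*x**2*sin(x*y) + 4*y**2*sin(x*y) + 5*sin(x) + 4*cos(x)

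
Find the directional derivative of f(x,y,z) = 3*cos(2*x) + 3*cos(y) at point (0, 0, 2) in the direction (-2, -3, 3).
0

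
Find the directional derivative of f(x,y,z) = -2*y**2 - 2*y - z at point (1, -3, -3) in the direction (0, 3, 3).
9*sqrt(2)/2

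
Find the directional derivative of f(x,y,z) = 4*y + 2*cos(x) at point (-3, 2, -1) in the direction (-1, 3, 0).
sqrt(10)*(6 - sin(3))/5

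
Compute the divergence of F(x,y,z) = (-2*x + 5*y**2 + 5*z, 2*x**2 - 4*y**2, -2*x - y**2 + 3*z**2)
-8*y + 6*z - 2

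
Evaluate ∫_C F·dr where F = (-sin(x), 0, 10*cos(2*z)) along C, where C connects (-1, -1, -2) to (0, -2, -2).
1 - cos(1)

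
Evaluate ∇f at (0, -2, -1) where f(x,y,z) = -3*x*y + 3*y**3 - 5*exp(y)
(6, 36 - 5*exp(-2), 0)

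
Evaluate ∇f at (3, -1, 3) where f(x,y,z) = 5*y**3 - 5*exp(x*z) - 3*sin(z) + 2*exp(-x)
((-15*exp(12) - 2)*exp(-3), 15, -15*exp(9) - 3*cos(3))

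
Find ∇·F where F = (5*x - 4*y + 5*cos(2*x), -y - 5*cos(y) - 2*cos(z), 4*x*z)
4*x - 10*sin(2*x) + 5*sin(y) + 4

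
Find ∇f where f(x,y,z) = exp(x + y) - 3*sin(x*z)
(-3*z*cos(x*z) + exp(x + y), exp(x + y), -3*x*cos(x*z))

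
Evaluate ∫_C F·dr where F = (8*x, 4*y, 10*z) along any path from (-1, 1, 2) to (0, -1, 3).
21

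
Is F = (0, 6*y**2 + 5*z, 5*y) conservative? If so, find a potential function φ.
Yes, F is conservative. φ = y*(2*y**2 + 5*z)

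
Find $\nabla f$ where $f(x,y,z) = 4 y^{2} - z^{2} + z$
(0, 8*y, 1 - 2*z)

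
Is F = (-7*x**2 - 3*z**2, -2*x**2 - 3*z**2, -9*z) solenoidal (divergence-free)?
No, ∇·F = -14*x - 9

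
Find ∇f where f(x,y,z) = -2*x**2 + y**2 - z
(-4*x, 2*y, -1)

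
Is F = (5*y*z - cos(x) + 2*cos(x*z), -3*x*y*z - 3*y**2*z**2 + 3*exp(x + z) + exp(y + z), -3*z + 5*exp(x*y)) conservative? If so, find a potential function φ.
No, ∇×F = (3*x*y + 5*x*exp(x*y) + 6*y**2*z - 3*exp(x + z) - exp(y + z), -2*x*sin(x*z) - 5*y*exp(x*y) + 5*y, -3*y*z - 5*z + 3*exp(x + z)) ≠ 0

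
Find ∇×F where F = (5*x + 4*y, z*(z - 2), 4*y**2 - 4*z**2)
(8*y - 2*z + 2, 0, -4)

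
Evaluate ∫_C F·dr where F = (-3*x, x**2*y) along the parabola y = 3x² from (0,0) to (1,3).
3/2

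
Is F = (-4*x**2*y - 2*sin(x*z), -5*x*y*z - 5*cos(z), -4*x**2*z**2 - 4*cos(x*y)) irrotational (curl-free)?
No, ∇×F = (5*x*y + 4*x*sin(x*y) - 5*sin(z), 8*x*z**2 - 2*x*cos(x*z) - 4*y*sin(x*y), 4*x**2 - 5*y*z)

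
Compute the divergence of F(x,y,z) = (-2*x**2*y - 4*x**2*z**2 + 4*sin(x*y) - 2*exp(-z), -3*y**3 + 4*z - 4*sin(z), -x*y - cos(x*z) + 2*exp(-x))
-4*x*y - 8*x*z**2 + x*sin(x*z) - 9*y**2 + 4*y*cos(x*y)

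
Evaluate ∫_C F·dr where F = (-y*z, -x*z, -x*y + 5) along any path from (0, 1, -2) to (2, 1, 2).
16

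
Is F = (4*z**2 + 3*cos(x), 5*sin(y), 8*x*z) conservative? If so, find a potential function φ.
Yes, F is conservative. φ = 4*x*z**2 + 3*sin(x) - 5*cos(y)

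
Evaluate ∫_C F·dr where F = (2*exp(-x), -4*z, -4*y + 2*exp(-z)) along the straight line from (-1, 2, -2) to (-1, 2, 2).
-32 + 4*sinh(2)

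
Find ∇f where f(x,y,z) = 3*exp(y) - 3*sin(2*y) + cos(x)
(-sin(x), 3*exp(y) - 6*cos(2*y), 0)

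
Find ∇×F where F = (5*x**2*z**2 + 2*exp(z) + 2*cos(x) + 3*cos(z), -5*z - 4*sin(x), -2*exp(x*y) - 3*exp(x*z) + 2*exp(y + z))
(-2*x*exp(x*y) + 2*exp(y + z) + 5, 10*x**2*z + 2*y*exp(x*y) + 3*z*exp(x*z) + 2*exp(z) - 3*sin(z), -4*cos(x))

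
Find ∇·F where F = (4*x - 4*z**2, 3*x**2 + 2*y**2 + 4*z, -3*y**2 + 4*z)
4*y + 8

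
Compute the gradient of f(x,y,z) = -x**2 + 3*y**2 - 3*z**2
(-2*x, 6*y, -6*z)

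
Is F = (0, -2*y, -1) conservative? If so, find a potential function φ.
Yes, F is conservative. φ = -y**2 - z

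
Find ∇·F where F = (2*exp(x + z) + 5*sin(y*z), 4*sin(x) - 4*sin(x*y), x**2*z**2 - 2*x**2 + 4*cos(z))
2*x**2*z - 4*x*cos(x*y) + 2*exp(x + z) - 4*sin(z)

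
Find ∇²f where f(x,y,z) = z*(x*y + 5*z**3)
60*z**2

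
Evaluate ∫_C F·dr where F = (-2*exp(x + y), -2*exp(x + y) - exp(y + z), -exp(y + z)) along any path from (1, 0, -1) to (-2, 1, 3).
((2 - exp(3))*exp(2) - 1)*exp(-1)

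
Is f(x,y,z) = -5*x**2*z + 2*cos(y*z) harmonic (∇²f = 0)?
No, ∇²f = -2*y**2*cos(y*z) - 2*z**2*cos(y*z) - 10*z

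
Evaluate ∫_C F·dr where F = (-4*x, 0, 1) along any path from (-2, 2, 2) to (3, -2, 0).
-12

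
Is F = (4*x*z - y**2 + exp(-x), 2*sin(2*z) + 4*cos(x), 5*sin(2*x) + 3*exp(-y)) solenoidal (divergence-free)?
No, ∇·F = 4*z - exp(-x)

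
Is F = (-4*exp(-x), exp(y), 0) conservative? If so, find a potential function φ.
Yes, F is conservative. φ = exp(y) + 4*exp(-x)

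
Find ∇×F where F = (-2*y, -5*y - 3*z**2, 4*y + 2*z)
(6*z + 4, 0, 2)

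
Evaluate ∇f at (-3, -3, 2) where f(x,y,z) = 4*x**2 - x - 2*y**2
(-25, 12, 0)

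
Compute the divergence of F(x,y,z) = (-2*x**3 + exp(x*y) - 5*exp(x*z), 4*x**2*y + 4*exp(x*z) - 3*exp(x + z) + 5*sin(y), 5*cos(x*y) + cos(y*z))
-2*x**2 + y*exp(x*y) - y*sin(y*z) - 5*z*exp(x*z) + 5*cos(y)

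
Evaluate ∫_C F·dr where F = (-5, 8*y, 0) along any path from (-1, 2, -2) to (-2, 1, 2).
-7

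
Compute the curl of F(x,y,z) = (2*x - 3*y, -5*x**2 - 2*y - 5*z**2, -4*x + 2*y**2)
(4*y + 10*z, 4, 3 - 10*x)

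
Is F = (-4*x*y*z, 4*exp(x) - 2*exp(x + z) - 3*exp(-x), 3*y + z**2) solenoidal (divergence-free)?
No, ∇·F = 2*z*(1 - 2*y)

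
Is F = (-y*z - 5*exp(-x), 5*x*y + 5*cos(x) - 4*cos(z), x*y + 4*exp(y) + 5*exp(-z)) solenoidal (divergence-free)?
No, ∇·F = 5*x - 5*exp(-z) + 5*exp(-x)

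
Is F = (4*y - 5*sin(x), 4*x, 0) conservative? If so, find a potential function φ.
Yes, F is conservative. φ = 4*x*y + 5*cos(x)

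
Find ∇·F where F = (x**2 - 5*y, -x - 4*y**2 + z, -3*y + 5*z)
2*x - 8*y + 5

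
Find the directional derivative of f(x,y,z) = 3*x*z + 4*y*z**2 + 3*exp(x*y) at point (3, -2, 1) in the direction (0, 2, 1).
sqrt(5)*(18 + exp(6))*exp(-6)/5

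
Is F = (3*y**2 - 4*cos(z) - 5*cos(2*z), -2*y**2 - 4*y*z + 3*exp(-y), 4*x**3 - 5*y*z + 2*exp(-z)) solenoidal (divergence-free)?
No, ∇·F = -9*y - 4*z - 2*exp(-z) - 3*exp(-y)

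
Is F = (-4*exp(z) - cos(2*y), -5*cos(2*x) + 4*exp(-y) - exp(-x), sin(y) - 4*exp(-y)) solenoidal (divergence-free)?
No, ∇·F = -4*exp(-y)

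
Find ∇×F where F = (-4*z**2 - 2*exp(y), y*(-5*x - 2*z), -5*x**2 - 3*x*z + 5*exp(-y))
(2*y - 5*exp(-y), 10*x - 5*z, -5*y + 2*exp(y))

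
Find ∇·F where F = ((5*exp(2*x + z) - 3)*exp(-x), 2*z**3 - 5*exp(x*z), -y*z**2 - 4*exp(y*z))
-2*y*z - 4*y*exp(y*z) + 5*exp(x + z) + 3*exp(-x)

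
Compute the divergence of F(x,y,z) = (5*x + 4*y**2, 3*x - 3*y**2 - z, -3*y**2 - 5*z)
-6*y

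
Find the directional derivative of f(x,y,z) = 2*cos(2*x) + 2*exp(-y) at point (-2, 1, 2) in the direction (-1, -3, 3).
2*sqrt(19)*(3 - 2*E*sin(4))*exp(-1)/19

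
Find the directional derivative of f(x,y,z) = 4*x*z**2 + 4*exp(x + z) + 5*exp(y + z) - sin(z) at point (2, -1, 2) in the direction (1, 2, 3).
sqrt(14)*(-3*cos(2) + 25*E + 112 + 16*exp(4))/14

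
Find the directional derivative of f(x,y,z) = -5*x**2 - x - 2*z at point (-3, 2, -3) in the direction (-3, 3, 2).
-91*sqrt(22)/22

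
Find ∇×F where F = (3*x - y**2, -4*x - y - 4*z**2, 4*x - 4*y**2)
(-8*y + 8*z, -4, 2*y - 4)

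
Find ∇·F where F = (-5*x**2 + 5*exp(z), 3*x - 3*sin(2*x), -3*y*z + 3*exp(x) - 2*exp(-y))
-10*x - 3*y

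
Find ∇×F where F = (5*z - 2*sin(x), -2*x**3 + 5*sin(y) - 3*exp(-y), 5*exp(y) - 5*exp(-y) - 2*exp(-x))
(10*cosh(y), 5 - 2*exp(-x), -6*x**2)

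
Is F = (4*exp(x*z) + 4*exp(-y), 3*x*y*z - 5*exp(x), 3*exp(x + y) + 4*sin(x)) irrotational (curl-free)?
No, ∇×F = (-3*x*y + 3*exp(x + y), 4*x*exp(x*z) - 3*exp(x + y) - 4*cos(x), 3*y*z - 5*exp(x) + 4*exp(-y))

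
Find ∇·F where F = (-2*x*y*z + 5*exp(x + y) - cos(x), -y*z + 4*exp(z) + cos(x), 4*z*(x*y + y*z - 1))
4*x*y + 6*y*z - z + 5*exp(x + y) + sin(x) - 4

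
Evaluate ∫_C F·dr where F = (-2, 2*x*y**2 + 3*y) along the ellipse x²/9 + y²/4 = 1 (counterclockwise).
12*pi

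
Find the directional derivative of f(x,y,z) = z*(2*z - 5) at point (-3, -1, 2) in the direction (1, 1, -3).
-9*sqrt(11)/11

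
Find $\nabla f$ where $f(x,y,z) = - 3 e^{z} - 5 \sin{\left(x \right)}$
(-5*cos(x), 0, -3*exp(z))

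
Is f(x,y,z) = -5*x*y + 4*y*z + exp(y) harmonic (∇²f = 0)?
No, ∇²f = exp(y)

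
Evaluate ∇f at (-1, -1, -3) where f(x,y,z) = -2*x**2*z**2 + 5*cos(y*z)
(36, 15*sin(3), 5*sin(3) + 12)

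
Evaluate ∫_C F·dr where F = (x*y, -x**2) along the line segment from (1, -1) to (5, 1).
-18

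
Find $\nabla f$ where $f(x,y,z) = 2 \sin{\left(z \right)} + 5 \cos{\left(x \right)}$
(-5*sin(x), 0, 2*cos(z))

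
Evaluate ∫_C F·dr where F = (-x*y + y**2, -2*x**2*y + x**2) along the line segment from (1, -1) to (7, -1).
30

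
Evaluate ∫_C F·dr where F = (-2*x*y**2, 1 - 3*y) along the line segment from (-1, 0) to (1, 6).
-72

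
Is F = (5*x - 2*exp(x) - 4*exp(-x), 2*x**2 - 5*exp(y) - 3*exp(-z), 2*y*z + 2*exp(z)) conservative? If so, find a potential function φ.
No, ∇×F = (2*z - 3*exp(-z), 0, 4*x) ≠ 0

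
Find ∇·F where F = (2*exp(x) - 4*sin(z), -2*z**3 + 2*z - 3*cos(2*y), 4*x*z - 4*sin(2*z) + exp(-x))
4*x + 2*exp(x) + 6*sin(2*y) - 8*cos(2*z)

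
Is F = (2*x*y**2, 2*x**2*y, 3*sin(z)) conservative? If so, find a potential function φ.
Yes, F is conservative. φ = x**2*y**2 - 3*cos(z)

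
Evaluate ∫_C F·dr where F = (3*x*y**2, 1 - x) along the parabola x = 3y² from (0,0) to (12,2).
570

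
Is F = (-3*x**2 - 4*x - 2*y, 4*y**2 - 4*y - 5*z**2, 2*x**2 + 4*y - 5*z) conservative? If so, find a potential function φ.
No, ∇×F = (10*z + 4, -4*x, 2) ≠ 0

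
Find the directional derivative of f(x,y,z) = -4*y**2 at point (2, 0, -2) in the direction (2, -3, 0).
0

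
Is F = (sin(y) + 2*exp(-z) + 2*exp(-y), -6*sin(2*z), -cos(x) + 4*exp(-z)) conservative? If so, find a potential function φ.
No, ∇×F = (12*cos(2*z), -sin(x) - 2*exp(-z), -cos(y) + 2*exp(-y)) ≠ 0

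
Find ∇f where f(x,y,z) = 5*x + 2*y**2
(5, 4*y, 0)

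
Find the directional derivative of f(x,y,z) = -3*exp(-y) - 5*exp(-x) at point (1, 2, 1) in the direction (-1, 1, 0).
sqrt(2)*(3 - 5*E)*exp(-2)/2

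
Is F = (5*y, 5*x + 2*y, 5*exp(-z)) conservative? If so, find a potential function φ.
Yes, F is conservative. φ = 5*x*y + y**2 - 5*exp(-z)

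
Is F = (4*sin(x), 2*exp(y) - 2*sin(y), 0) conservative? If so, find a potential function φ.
Yes, F is conservative. φ = 2*exp(y) - 4*cos(x) + 2*cos(y)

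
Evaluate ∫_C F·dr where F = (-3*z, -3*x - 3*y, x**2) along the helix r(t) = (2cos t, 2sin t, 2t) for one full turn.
-28*pi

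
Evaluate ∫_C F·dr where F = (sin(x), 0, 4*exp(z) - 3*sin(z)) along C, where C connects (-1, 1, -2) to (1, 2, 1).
-4*exp(-2) - 3*cos(2) + 3*cos(1) + 4*E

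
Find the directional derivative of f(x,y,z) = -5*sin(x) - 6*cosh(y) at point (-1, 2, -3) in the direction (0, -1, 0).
6*sinh(2)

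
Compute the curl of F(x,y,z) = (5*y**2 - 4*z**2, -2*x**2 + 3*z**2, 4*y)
(4 - 6*z, -8*z, -4*x - 10*y)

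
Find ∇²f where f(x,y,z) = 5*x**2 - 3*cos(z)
3*cos(z) + 10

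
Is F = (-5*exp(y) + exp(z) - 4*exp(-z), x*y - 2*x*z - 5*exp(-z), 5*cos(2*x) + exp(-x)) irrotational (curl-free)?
No, ∇×F = (2*x - 5*exp(-z), exp(z) + 10*sin(2*x) + 4*exp(-z) + exp(-x), y - 2*z + 5*exp(y))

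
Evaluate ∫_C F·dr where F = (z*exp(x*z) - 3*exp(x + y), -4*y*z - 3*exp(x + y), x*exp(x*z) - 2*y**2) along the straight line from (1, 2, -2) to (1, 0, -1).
-16 - 3*E - exp(-2) + exp(-1) + 3*exp(3)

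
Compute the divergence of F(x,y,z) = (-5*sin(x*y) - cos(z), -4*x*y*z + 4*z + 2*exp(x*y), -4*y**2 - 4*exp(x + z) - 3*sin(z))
-4*x*z + 2*x*exp(x*y) - 5*y*cos(x*y) - 4*exp(x + z) - 3*cos(z)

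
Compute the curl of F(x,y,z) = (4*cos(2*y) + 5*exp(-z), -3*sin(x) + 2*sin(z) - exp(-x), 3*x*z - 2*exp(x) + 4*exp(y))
(4*exp(y) - 2*cos(z), -3*z + 2*exp(x) - 5*exp(-z), 8*sin(2*y) - 3*cos(x) + exp(-x))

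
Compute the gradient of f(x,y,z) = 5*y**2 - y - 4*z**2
(0, 10*y - 1, -8*z)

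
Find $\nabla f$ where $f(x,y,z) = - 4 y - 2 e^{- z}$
(0, -4, 2*exp(-z))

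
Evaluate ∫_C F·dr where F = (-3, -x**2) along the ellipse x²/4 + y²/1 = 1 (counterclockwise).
0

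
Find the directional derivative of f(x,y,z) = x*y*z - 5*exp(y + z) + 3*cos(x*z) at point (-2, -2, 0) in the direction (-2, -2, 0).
5*sqrt(2)*exp(-2)/2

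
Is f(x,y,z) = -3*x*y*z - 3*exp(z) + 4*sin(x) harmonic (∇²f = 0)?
No, ∇²f = -3*exp(z) - 4*sin(x)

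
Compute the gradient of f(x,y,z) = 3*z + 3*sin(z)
(0, 0, 3*cos(z) + 3)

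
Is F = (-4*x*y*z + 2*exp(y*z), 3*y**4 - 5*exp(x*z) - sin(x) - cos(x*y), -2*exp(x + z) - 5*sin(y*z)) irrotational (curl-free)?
No, ∇×F = (5*x*exp(x*z) - 5*z*cos(y*z), -4*x*y + 2*y*exp(y*z) + 2*exp(x + z), 4*x*z + y*sin(x*y) - 5*z*exp(x*z) - 2*z*exp(y*z) - cos(x))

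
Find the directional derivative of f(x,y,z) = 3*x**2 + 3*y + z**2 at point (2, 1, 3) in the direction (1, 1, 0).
15*sqrt(2)/2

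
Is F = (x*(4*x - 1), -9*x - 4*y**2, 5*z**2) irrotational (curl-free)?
No, ∇×F = (0, 0, -9)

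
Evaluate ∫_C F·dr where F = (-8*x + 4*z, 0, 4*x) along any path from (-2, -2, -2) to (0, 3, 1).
0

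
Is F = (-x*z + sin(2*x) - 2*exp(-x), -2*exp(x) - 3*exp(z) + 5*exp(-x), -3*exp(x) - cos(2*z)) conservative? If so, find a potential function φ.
No, ∇×F = (3*exp(z), -x + 3*exp(x), 3*sinh(x) - 7*cosh(x)) ≠ 0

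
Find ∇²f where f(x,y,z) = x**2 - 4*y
2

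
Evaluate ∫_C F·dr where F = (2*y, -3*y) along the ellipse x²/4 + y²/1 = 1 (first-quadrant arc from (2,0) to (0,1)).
-pi - 3/2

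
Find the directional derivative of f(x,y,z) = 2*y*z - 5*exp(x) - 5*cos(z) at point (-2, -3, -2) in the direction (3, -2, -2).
5*sqrt(17)*(-3 + 2*(sin(2) + 2)*exp(2))*exp(-2)/17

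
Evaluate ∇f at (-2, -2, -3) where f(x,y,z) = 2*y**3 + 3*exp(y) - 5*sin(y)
(0, 3*exp(-2) - 5*cos(2) + 24, 0)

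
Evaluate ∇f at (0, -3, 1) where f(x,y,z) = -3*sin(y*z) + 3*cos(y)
(0, -3*sqrt(2)*cos(pi/4 + 3), 9*cos(3))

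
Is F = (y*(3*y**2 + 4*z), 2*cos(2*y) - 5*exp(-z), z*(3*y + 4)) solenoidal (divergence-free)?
No, ∇·F = 3*y - 4*sin(2*y) + 4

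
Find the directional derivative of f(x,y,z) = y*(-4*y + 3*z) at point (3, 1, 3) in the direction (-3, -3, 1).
0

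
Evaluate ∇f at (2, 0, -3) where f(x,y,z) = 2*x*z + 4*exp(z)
(-6, 0, 4*exp(-3) + 4)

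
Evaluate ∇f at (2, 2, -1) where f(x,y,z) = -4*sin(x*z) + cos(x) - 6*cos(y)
(4*cos(2) - sin(2), 6*sin(2), -8*cos(2))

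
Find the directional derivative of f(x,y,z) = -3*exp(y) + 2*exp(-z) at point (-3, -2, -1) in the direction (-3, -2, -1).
sqrt(14)*(3 + exp(3))*exp(-2)/7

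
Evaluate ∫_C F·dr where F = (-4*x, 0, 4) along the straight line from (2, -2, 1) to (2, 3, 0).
-4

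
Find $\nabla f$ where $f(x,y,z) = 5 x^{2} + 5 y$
(10*x, 5, 0)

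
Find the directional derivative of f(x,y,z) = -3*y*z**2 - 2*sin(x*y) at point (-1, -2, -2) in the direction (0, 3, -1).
3*sqrt(10)*(-2 + cos(2))/5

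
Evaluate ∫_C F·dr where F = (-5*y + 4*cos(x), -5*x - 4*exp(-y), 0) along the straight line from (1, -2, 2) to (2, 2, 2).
-30 - 4*exp(2) - 4*sin(1) + 4*exp(-2) + 4*sin(2)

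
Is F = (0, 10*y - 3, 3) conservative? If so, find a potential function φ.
Yes, F is conservative. φ = 5*y**2 - 3*y + 3*z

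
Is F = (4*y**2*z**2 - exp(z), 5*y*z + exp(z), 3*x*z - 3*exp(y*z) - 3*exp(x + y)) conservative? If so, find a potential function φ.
No, ∇×F = (-5*y - 3*z*exp(y*z) - exp(z) - 3*exp(x + y), 8*y**2*z - 3*z - exp(z) + 3*exp(x + y), -8*y*z**2) ≠ 0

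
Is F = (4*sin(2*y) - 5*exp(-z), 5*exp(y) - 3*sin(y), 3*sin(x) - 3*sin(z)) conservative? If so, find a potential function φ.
No, ∇×F = (0, -3*cos(x) + 5*exp(-z), -8*cos(2*y)) ≠ 0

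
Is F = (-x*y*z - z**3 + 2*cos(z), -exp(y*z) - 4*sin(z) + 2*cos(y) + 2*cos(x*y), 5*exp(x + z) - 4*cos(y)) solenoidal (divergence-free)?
No, ∇·F = -2*x*sin(x*y) - y*z - z*exp(y*z) + 5*exp(x + z) - 2*sin(y)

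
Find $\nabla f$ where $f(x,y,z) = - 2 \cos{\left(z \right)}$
(0, 0, 2*sin(z))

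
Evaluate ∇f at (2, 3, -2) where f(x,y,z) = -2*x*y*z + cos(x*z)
(12 - 2*sin(4), 8, -12 + 2*sin(4))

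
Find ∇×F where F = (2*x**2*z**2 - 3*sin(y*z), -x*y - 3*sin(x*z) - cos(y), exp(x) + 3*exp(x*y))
(3*x*(exp(x*y) + cos(x*z)), 4*x**2*z - 3*y*exp(x*y) - 3*y*cos(y*z) - exp(x), -y - 3*z*cos(x*z) + 3*z*cos(y*z))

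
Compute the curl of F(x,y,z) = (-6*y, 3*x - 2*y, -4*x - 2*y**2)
(-4*y, 4, 9)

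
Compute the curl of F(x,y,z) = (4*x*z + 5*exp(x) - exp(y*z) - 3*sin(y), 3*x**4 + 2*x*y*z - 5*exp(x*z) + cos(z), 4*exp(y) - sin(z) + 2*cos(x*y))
(-2*x*y + 5*x*exp(x*z) - 2*x*sin(x*y) + 4*exp(y) + sin(z), 4*x - y*exp(y*z) + 2*y*sin(x*y), 12*x**3 + 2*y*z - 5*z*exp(x*z) + z*exp(y*z) + 3*cos(y))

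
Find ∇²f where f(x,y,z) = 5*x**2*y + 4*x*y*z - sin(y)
10*y + sin(y)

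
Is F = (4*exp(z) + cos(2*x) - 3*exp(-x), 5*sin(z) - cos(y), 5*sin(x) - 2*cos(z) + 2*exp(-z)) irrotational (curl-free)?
No, ∇×F = (-5*cos(z), 4*exp(z) - 5*cos(x), 0)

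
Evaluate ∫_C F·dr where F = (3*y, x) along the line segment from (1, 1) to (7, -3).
-34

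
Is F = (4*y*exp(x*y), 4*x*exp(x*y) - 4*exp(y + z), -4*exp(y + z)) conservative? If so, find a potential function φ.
Yes, F is conservative. φ = 4*exp(x*y) - 4*exp(y + z)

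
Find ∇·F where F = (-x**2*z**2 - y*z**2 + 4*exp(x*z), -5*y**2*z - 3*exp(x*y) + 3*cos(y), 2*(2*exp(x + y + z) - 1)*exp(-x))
-2*x*z**2 - 3*x*exp(x*y) - 10*y*z + 4*z*exp(x*z) + 4*exp(y + z) - 3*sin(y)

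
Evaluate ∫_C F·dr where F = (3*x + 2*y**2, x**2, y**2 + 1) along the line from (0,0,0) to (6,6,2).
296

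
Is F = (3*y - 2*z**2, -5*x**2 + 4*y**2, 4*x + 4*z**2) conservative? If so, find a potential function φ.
No, ∇×F = (0, -4*z - 4, -10*x - 3) ≠ 0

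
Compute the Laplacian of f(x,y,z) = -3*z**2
-6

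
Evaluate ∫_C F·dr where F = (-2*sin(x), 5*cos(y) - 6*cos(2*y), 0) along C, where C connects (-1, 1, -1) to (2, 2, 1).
-5*sin(1) - 2*cos(1) + 2*cos(2) - 3*sin(4) + 8*sin(2)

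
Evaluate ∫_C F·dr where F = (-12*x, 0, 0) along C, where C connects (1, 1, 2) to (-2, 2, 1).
-18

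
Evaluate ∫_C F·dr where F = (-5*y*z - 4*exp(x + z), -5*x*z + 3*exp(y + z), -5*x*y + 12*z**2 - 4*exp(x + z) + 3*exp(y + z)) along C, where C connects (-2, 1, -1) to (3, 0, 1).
-4*exp(4) + 4*exp(-3) + 3*E + 15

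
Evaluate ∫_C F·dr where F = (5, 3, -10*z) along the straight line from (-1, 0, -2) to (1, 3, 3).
-6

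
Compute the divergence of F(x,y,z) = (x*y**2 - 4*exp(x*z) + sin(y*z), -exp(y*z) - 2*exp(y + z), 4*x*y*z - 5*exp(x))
4*x*y + y**2 - 4*z*exp(x*z) - z*exp(y*z) - 2*exp(y + z)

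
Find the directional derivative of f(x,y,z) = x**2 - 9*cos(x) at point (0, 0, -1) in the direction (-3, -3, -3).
0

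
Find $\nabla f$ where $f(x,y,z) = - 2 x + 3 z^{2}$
(-2, 0, 6*z)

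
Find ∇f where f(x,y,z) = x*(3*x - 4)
(6*x - 4, 0, 0)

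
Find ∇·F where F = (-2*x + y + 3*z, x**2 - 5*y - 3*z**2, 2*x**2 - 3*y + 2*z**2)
4*z - 7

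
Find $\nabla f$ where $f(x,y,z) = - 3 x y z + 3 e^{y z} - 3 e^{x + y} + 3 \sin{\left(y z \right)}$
(-3*y*z - 3*exp(x + y), -3*x*z + 3*z*exp(y*z) + 3*z*cos(y*z) - 3*exp(x + y), 3*y*(-x + exp(y*z) + cos(y*z)))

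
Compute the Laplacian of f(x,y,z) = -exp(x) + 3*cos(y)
-exp(x) - 3*cos(y)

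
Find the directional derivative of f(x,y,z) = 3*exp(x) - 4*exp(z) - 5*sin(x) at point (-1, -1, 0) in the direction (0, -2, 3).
-12*sqrt(13)/13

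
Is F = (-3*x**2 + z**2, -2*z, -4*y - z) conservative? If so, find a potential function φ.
No, ∇×F = (-2, 2*z, 0) ≠ 0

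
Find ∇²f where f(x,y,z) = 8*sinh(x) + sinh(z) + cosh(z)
8*sinh(x) + sinh(z) + cosh(z)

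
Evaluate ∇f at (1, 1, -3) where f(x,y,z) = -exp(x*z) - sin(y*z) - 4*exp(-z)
(3*exp(-3), 3*cos(3), -exp(-3) - cos(3) + 4*exp(3))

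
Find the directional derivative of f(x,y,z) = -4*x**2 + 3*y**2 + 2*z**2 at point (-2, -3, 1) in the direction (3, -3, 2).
5*sqrt(22)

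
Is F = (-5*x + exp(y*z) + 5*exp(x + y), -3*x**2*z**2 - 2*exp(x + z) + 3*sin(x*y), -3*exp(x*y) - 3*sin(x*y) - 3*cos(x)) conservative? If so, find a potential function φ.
No, ∇×F = (6*x**2*z - 3*x*exp(x*y) - 3*x*cos(x*y) + 2*exp(x + z), 3*y*exp(x*y) + y*exp(y*z) + 3*y*cos(x*y) - 3*sin(x), -6*x*z**2 + 3*y*cos(x*y) - z*exp(y*z) - 5*exp(x + y) - 2*exp(x + z)) ≠ 0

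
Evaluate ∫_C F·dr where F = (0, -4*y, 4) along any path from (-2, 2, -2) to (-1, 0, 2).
24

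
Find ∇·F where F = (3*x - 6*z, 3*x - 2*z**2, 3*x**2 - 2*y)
3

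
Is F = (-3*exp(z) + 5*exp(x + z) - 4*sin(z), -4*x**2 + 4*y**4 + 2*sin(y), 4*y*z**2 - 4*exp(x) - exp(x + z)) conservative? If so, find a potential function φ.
No, ∇×F = (4*z**2, 4*exp(x) - 3*exp(z) + 6*exp(x + z) - 4*cos(z), -8*x) ≠ 0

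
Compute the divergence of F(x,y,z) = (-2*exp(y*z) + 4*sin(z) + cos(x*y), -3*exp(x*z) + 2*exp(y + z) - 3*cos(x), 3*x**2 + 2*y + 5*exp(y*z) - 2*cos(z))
5*y*exp(y*z) - y*sin(x*y) + 2*exp(y + z) + 2*sin(z)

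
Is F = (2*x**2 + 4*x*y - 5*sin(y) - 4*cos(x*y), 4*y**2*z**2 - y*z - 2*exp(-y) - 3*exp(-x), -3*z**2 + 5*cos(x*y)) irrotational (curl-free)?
No, ∇×F = (-5*x*sin(x*y) - 8*y**2*z + y, 5*y*sin(x*y), -4*x*sin(x*y) - 4*x + 5*cos(y) + 3*exp(-x))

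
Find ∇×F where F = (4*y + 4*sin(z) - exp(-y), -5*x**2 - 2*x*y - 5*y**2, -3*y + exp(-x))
(-3, 4*cos(z) + exp(-x), -10*x - 2*y - 4 - exp(-y))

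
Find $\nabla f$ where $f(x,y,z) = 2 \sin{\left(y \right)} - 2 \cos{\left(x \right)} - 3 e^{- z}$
(2*sin(x), 2*cos(y), 3*exp(-z))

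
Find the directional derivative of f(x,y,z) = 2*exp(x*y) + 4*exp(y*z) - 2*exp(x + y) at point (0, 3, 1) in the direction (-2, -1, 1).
sqrt(6)*(-6 + 7*exp(3))/3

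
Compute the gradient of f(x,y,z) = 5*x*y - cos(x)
(5*y + sin(x), 5*x, 0)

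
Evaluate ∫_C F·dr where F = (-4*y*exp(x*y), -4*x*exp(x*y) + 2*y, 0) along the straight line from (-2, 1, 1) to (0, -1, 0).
-4 + 4*exp(-2)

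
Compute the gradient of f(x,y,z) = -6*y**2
(0, -12*y, 0)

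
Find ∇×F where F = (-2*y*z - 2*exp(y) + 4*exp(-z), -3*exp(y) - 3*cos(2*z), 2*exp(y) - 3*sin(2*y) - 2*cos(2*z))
(2*exp(y) - 6*sin(2*z) - 6*cos(2*y), -2*y - 4*exp(-z), 2*z + 2*exp(y))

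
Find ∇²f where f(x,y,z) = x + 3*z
0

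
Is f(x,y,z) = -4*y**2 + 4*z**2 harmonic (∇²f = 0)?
Yes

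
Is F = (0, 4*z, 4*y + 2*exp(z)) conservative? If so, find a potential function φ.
Yes, F is conservative. φ = 4*y*z + 2*exp(z)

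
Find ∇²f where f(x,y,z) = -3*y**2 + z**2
-4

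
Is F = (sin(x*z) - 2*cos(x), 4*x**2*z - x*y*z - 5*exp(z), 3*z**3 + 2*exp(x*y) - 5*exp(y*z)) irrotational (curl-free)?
No, ∇×F = (-4*x**2 + x*y + 2*x*exp(x*y) - 5*z*exp(y*z) + 5*exp(z), x*cos(x*z) - 2*y*exp(x*y), z*(8*x - y))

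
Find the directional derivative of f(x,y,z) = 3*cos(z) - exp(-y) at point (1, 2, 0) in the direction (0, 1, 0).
exp(-2)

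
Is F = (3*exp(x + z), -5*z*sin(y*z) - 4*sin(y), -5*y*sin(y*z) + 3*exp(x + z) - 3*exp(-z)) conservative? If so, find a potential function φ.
Yes, F is conservative. φ = 3*exp(x + z) + 4*cos(y) + 5*cos(y*z) + 3*exp(-z)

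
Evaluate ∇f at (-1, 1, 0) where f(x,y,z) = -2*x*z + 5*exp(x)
(5*exp(-1), 0, 2)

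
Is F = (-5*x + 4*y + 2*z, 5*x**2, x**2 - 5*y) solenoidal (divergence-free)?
No, ∇·F = -5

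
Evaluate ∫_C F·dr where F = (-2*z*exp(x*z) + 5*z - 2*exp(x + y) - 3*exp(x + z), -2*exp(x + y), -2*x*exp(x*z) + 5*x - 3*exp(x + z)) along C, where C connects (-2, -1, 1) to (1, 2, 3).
-3*exp(4) - 4*exp(3) + 2*exp(-3) + 2*exp(-2) + 3*exp(-1) + 25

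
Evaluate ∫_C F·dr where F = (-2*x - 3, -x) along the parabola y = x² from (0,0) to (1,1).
-14/3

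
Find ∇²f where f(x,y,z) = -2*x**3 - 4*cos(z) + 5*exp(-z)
-12*x + 4*cos(z) + 5*exp(-z)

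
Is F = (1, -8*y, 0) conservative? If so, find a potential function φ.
Yes, F is conservative. φ = x - 4*y**2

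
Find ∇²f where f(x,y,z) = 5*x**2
10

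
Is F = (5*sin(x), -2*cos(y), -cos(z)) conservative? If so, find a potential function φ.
Yes, F is conservative. φ = -2*sin(y) - sin(z) - 5*cos(x)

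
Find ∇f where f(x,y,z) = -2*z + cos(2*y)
(0, -2*sin(2*y), -2)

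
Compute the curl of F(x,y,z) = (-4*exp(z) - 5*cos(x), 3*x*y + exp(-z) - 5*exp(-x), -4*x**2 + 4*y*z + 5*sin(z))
(4*z + exp(-z), 8*x - 4*exp(z), 3*y + 5*exp(-x))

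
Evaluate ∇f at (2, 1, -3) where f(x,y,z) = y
(0, 1, 0)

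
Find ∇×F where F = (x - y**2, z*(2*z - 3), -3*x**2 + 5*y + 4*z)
(8 - 4*z, 6*x, 2*y)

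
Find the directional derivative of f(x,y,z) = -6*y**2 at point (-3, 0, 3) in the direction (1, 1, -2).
0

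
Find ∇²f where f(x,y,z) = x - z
0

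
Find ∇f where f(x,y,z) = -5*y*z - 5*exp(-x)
(5*exp(-x), -5*z, -5*y)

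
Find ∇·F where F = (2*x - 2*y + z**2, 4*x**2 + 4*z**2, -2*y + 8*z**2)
16*z + 2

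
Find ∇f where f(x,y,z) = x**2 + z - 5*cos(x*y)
(2*x + 5*y*sin(x*y), 5*x*sin(x*y), 1)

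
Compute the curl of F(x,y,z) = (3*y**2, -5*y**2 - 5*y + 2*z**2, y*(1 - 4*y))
(-8*y - 4*z + 1, 0, -6*y)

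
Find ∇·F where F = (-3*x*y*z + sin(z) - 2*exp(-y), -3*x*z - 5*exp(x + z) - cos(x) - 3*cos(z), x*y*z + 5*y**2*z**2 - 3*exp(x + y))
y*(x + 10*y*z - 3*z)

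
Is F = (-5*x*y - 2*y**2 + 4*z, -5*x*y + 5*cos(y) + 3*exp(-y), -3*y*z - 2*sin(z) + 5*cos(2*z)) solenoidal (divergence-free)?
No, ∇·F = -5*x - 8*y - 5*sin(y) - 10*sin(2*z) - 2*cos(z) - 3*exp(-y)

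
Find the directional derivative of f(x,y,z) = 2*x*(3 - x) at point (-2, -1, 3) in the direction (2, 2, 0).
7*sqrt(2)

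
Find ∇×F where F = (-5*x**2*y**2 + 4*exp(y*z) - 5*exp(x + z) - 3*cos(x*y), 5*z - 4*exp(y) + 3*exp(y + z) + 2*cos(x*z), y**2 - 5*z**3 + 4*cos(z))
(2*x*sin(x*z) + 2*y - 3*exp(y + z) - 5, 4*y*exp(y*z) - 5*exp(x + z), 10*x**2*y - 3*x*sin(x*y) - 4*z*exp(y*z) - 2*z*sin(x*z))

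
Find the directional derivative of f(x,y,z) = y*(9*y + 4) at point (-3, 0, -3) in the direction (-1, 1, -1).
4*sqrt(3)/3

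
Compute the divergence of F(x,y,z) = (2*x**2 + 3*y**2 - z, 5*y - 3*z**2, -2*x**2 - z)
4*x + 4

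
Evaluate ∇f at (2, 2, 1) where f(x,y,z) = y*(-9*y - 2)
(0, -38, 0)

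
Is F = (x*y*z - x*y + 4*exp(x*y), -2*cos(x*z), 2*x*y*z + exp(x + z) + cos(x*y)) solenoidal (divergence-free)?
No, ∇·F = 2*x*y + y*z + 4*y*exp(x*y) - y + exp(x + z)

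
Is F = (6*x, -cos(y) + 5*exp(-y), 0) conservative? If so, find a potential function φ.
Yes, F is conservative. φ = 3*x**2 - sin(y) - 5*exp(-y)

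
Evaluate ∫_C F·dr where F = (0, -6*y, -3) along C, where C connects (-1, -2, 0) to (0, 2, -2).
6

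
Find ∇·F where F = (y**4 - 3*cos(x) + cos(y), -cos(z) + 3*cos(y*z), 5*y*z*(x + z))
5*x*y + 10*y*z - 3*z*sin(y*z) + 3*sin(x)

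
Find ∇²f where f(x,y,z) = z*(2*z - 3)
4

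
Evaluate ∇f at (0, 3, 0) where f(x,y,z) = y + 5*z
(0, 1, 5)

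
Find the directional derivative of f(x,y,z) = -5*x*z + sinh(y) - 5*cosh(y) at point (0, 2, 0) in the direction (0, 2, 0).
-5*sinh(2) + cosh(2)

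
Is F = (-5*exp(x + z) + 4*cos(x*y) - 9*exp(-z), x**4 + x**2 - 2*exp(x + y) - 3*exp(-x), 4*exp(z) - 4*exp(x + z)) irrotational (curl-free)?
No, ∇×F = (0, (9 - exp(x + 2*z))*exp(-z), (2*(2*x**3 + 2*x*sin(x*y) + x - exp(x + y))*exp(x) + 3)*exp(-x))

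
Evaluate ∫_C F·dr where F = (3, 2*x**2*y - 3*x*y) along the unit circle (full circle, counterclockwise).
0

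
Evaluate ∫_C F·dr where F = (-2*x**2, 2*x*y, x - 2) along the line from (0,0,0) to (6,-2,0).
-128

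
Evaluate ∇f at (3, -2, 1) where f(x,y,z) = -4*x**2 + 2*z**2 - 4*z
(-24, 0, 0)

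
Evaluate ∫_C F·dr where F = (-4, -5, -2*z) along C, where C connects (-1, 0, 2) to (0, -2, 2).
6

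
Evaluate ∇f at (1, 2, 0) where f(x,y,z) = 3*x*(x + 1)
(9, 0, 0)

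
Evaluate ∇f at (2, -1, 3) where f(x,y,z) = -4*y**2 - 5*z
(0, 8, -5)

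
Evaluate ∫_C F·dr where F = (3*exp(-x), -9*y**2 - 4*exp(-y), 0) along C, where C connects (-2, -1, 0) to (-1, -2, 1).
-7*E + 21 + 7*exp(2)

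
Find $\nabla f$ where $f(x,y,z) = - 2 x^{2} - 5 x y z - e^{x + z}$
(-4*x - 5*y*z - exp(x + z), -5*x*z, -5*x*y - exp(x + z))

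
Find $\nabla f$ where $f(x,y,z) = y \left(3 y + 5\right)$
(0, 6*y + 5, 0)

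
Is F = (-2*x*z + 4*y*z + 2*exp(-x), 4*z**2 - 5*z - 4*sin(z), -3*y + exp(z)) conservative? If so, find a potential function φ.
No, ∇×F = (-8*z + 4*cos(z) + 2, -2*x + 4*y, -4*z) ≠ 0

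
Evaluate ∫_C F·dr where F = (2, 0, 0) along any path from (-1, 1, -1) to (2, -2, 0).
6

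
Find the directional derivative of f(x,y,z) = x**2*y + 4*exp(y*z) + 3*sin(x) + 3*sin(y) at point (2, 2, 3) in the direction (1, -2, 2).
-8*exp(6)/3 - cos(2)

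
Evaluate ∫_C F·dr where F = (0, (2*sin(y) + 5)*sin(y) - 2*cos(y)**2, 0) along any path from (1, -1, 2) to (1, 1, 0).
-2*sin(2)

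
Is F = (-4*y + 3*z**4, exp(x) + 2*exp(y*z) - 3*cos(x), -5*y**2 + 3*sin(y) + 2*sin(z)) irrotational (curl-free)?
No, ∇×F = (-2*y*exp(y*z) - 10*y + 3*cos(y), 12*z**3, exp(x) + 3*sin(x) + 4)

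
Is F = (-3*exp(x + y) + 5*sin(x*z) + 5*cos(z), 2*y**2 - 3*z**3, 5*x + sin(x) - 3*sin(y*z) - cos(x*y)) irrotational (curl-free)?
No, ∇×F = (x*sin(x*y) + 9*z**2 - 3*z*cos(y*z), 5*x*cos(x*z) - y*sin(x*y) - 5*sin(z) - cos(x) - 5, 3*exp(x + y))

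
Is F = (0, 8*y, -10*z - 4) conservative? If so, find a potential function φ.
Yes, F is conservative. φ = 4*y**2 - 5*z**2 - 4*z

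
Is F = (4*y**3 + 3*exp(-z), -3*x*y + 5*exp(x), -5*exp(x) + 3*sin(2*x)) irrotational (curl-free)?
No, ∇×F = (0, 5*exp(x) - 6*cos(2*x) - 3*exp(-z), -12*y**2 - 3*y + 5*exp(x))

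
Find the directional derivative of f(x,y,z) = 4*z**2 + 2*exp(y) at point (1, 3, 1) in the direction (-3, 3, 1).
2*sqrt(19)*(4 + 3*exp(3))/19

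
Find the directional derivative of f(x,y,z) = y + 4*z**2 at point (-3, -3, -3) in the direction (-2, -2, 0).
-sqrt(2)/2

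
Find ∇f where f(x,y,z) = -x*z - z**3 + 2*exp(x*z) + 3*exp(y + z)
(z*(2*exp(x*z) - 1), 3*exp(y + z), 2*x*exp(x*z) - x - 3*z**2 + 3*exp(y + z))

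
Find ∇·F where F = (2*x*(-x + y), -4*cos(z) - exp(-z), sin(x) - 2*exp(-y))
-4*x + 2*y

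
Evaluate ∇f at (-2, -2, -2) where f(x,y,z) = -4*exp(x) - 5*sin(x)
(-4*exp(-2) - 5*cos(2), 0, 0)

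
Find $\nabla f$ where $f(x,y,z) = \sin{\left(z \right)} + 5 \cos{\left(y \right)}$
(0, -5*sin(y), cos(z))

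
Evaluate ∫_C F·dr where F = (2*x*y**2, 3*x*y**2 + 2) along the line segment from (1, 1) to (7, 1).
48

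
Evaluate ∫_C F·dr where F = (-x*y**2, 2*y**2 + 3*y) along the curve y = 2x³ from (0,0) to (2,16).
8960/3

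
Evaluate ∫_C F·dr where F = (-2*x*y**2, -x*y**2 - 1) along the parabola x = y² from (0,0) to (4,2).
-766/15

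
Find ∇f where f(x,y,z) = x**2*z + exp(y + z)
(2*x*z, exp(y + z), x**2 + exp(y + z))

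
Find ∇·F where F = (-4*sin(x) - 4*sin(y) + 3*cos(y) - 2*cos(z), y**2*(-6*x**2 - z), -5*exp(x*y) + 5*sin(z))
-2*y*(6*x**2 + z) - 4*cos(x) + 5*cos(z)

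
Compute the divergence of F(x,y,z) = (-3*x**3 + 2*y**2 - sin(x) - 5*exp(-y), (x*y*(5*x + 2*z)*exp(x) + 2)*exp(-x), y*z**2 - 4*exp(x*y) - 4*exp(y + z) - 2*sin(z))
-4*x**2 + 2*x*z + 2*y*z - 4*exp(y + z) - cos(x) - 2*cos(z)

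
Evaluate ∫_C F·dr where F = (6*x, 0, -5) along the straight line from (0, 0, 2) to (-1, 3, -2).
23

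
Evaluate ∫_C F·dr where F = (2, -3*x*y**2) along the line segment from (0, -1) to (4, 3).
-80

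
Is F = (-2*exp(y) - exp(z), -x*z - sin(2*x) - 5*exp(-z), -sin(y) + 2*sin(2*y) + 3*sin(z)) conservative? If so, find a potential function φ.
No, ∇×F = (x - cos(y) + 4*cos(2*y) - 5*exp(-z), -exp(z), -z + 2*exp(y) - 2*cos(2*x)) ≠ 0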